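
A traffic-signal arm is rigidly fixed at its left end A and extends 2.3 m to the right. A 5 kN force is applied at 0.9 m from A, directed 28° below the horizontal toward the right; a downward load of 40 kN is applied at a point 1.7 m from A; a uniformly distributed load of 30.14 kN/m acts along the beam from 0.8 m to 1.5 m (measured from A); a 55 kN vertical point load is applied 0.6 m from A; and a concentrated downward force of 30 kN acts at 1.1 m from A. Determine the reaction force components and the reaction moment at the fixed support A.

A_x = -4.415 kN, A_y = 148.4 kN, M_A = 160.4 kN·m

Resultant of the distributed load: 30.14 × 0.7 = 21.098 kN at 1.15 m from A.
ΣF_x = 0: A_x + 5·cos28° = 0 → A_x = -4.415 kN.
ΣF_y = 0: A_y − 5·sin28° − 40 − 30.14·0.7 − 55 − 30 = 0 → A_y = 148.4 kN.
ΣM about A: M_A − 5·sin28°·0.9 − 40·1.7 − (30.14·0.7)·1.15 − 55·0.6 − 30·1.1 = 0 → M_A = 160.4 kN·m.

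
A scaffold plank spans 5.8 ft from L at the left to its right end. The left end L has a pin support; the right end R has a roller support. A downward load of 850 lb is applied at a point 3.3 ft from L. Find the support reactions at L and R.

ΣM about L: R_y·5.8 − 850·3.3 = 0 → R_y = 2805/5.8 = 483.621 ≈ 483.6 lb.
ΣF_y = 0: L_y + 483.621 − 850 = 0 → L_y = 366.4 lb.
ΣF_x = 0: no horizontal applied forces, so L_x = 0.

L_x = 0, L_y = 366.4 lb, R_y = 483.6 lb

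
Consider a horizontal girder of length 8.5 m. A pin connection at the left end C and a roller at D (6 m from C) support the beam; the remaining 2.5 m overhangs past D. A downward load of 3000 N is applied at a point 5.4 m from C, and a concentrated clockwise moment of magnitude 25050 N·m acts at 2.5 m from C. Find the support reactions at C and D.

C_x = 0, C_y = -3875 N, D_y = 6875 N

ΣM about C: D_y·6 − 3000·5.4 − 25050 = 0 → D_y = 41250/6 = 6875 N.
ΣF_y = 0: C_y + 6875 − 3000 = 0 → C_y = -3875 N.
ΣF_x = 0: no horizontal applied forces, so C_x = 0.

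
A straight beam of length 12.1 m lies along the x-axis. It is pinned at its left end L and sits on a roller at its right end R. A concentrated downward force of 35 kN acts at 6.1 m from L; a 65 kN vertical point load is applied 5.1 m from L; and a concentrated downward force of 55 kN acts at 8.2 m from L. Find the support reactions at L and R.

ΣM about L: R_y·12.1 − 35·6.1 − 65·5.1 − 55·8.2 = 0 → R_y = 996/12.1 = 82.314 ≈ 82.31 kN.
ΣF_y = 0: L_y + 82.314 − 35 − 65 − 55 = 0 → L_y = 72.69 kN.
ΣF_x = 0: no horizontal applied forces, so L_x = 0.

L_x = 0, L_y = 72.69 kN, R_y = 82.31 kN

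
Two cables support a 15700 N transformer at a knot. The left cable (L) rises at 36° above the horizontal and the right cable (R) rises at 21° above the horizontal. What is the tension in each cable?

T_L = 17480 N, T_R = 15140 N

ΣF_x = 0: −T_L·cos36° + T_R·cos21° = 0 → T_R = 0.866575·T_L.
ΣF_y = 0: T_L·sin36° + T_R·sin21° = 15700.
Substitute: T_L·(0.587785 + 0.866575·0.358368) = 15700 → T_L = 17476.7 ≈ 17480 N.
Then T_R = 0.866575 × 17476.7 = 15140 N.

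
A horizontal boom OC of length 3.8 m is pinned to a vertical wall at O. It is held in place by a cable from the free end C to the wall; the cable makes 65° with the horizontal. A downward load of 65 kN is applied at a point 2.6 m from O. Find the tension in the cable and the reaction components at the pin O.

T = 49.07 kN, O_x = 20.74 kN, O_y = 20.53 kN

ΣM about O: T·sin65°·3.8 − 65·2.6 = 0 → T = 169/(3.8·0.906308) = 49.0713 ≈ 49.07 kN.
ΣF_x = 0: O_x − T·cos65° = 0 → O_x = 49.0713 × 0.422618 = 20.74 kN.
ΣF_y = 0: O_y + T·sin65° − 65 = 0 → O_y = 65 − 49.0713 × 0.906308 = 20.53 kN.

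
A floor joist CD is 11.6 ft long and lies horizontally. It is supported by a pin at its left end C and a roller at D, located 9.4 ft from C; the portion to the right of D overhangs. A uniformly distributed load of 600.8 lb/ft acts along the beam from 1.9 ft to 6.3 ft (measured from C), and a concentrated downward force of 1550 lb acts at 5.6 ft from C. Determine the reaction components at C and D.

Resultant of the distributed load: 600.8 × 4.4 = 2643.52 lb at 4.1 ft from C.
ΣM about C: D_y·9.4 − (600.8·4.4)·4.1 − 1550·5.6 = 0 → D_y = 19518.432/9.4 = 2076.43 ≈ 2076 lb.
ΣF_y = 0: C_y + 2076.43 − 600.8·4.4 − 1550 = 0 → C_y = 2117 lb.
ΣF_x = 0: no horizontal applied forces, so C_x = 0.

C_x = 0, C_y = 2117 lb, D_y = 2076 lb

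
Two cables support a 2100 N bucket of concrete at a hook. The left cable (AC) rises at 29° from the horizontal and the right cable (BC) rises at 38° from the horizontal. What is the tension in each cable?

T_AC = 1798 N, T_BC = 1995 N

ΣF_x = 0: −T_AC·cos29° + T_BC·cos38° = 0 → T_BC = 1.10991·T_AC.
ΣF_y = 0: T_AC·sin29° + T_BC·sin38° = 2100.
Substitute: T_AC·(0.48481 + 1.10991·0.615661) = 2100 → T_AC = 1797.73 ≈ 1798 N.
Then T_BC = 1.10991 × 1797.73 = 1995 N.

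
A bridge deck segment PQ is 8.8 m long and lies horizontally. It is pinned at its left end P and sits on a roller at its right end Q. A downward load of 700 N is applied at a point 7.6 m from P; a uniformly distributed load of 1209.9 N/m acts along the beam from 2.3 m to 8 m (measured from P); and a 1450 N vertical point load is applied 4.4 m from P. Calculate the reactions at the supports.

Resultant of the distributed load: 1209.9 × 5.7 = 6896.43 N at 5.15 m from P.
Taking moments about P: Q_y·8.8 − 700·7.6 − (1209.9·5.7)·5.15 − 1450·4.4 = 0 → Q_y = 47216.6145/8.8 = 5365.52 ≈ 5366 N.
ΣF_y = 0: P_y + 5365.52 − 700 − 1209.9·5.7 − 1450 = 0 → P_y = 3681 N.
ΣF_x = 0: no horizontal applied forces, so P_x = 0.

P_x = 0, P_y = 3681 N, Q_y = 5366 N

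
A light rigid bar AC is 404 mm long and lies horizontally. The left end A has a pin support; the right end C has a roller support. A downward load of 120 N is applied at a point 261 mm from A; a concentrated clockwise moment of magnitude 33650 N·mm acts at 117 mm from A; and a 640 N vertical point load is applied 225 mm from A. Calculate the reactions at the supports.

ΣM about A: C_y·404 − 120·261 − 33650 − 640·225 = 0 → C_y = 208970/404 = 517.252 ≈ 517.3 N.
ΣF_y = 0: A_y + 517.252 − 120 − 640 = 0 → A_y = 242.7 N.
ΣF_x = 0: no horizontal applied forces, so A_x = 0.

A_x = 0, A_y = 242.7 N, C_y = 517.3 N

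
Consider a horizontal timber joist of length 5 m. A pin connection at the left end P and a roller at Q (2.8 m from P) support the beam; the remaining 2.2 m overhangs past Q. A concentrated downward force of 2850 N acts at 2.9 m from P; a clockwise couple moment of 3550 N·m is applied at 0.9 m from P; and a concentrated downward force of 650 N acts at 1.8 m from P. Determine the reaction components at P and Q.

Taking moments about P: Q_y·2.8 − 2850·2.9 − 3550 − 650·1.8 = 0 → Q_y = 12985/2.8 = 4637.5 ≈ 4638 N.
ΣF_y = 0: P_y + 4637.5 − 2850 − 650 = 0 → P_y = -1138 N.
ΣF_x = 0: no horizontal applied forces, so P_x = 0.

P_x = 0, P_y = -1138 N, Q_y = 4638 N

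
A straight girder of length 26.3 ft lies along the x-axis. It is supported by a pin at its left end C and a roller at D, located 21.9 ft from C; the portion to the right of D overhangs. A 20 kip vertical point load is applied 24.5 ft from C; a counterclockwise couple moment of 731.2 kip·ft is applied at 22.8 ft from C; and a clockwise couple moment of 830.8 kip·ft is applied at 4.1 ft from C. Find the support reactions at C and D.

C_x = 0, C_y = -6.922 kip, D_y = 26.92 kip

Moments about C: D_y·21.9 − 20·24.5 + 731.2 − 830.8 = 0 → D_y = 589.6/21.9 = 26.9224 ≈ 26.92 kip.
ΣF_y = 0: C_y + 26.9224 − 20 = 0 → C_y = -6.922 kip.
ΣF_x = 0: no horizontal applied forces, so C_x = 0.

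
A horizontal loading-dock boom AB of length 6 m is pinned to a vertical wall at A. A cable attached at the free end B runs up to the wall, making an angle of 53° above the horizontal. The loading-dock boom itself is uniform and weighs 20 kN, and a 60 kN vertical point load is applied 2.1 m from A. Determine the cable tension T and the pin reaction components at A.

ΣM about A: T·sin53°·6 − 20·3 − 60·2.1 = 0 → T = 186/(6·0.798636) = 38.8162 ≈ 38.82 kN.
ΣF_x = 0: A_x − T·cos53° = 0 → A_x = 38.8162 × 0.601815 = 23.36 kN.
ΣF_y = 0: A_y + T·sin53° − 20 − 60 = 0 → A_y = 80 − 38.8162 × 0.798636 = 49.00 kN.

T = 38.82 kN, A_x = 23.36 kN, A_y = 49.00 kN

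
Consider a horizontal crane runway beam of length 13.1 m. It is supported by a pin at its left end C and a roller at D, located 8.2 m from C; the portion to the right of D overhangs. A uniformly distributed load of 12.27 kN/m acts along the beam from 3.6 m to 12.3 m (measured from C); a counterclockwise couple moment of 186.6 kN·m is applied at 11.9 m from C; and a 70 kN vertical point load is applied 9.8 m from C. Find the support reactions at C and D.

C_x = 0, C_y = 12.35 kN, D_y = 164.4 kN

Resultant of the distributed load: 12.27 × 8.7 = 106.749 kN at 7.95 m from C.
Taking moments about C: D_y·8.2 − (12.27·8.7)·7.95 + 186.6 − 70·9.8 = 0 → D_y = 1348.05455/8.2 = 164.397 ≈ 164.4 kN.
ΣF_y = 0: C_y + 164.397 − 12.27·8.7 − 70 = 0 → C_y = 12.35 kN.
ΣF_x = 0: no horizontal applied forces, so C_x = 0.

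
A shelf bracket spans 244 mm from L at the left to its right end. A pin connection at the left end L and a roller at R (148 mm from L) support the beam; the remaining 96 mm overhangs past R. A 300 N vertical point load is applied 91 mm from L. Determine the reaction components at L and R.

Moments about L: R_y·148 − 300·91 = 0 → R_y = 27300/148 = 184.459 ≈ 184.5 N.
ΣF_y = 0: L_y + 184.459 − 300 = 0 → L_y = 115.5 N.
ΣF_x = 0: no horizontal applied forces, so L_x = 0.

L_x = 0, L_y = 115.5 N, R_y = 184.5 N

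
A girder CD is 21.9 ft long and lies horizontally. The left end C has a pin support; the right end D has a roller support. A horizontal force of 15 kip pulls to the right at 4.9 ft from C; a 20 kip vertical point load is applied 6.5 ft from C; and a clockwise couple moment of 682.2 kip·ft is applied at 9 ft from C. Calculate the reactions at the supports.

C_x = -15.00 kip, C_y = -17.09 kip, D_y = 37.09 kip

Moments about C: D_y·21.9 − 20·6.5 − 682.2 = 0 → D_y = 812.2/21.9 = 37.0868 ≈ 37.09 kip.
ΣF_y = 0: C_y + 37.0868 − 20 = 0 → C_y = -17.09 kip.
ΣF_x = 0: C_x + 15 = 0 → C_x = -15.00 kip.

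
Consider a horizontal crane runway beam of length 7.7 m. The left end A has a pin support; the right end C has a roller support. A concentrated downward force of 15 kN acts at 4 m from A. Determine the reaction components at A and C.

ΣM about A: C_y·7.7 − 15·4 = 0 → C_y = 60/7.7 = 7.79221 ≈ 7.792 kN.
ΣF_y = 0: A_y + 7.79221 − 15 = 0 → A_y = 7.208 kN.
ΣF_x = 0: no horizontal applied forces, so A_x = 0.

A_x = 0, A_y = 7.208 kN, C_y = 7.792 kN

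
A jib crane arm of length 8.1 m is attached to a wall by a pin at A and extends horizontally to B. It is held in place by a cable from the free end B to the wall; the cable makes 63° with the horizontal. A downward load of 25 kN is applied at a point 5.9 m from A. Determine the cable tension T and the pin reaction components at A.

T = 20.44 kN, A_x = 9.278 kN, A_y = 6.790 kN

ΣM about A: T·sin63°·8.1 − 25·5.9 = 0 → T = 147.5/(8.1·0.891007) = 20.4374 ≈ 20.44 kN.
ΣF_x = 0: A_x − T·cos63° = 0 → A_x = 20.4374 × 0.45399 = 9.278 kN.
ΣF_y = 0: A_y + T·sin63° − 25 = 0 → A_y = 25 − 20.4374 × 0.891007 = 6.790 kN.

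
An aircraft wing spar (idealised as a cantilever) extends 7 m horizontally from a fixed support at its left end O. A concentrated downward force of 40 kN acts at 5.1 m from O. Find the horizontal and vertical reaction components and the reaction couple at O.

O_x = 0, O_y = 40.00 kN, M_O = 204.0 kN·m

ΣF_x = 0: O_x = 0.
ΣF_y = 0: O_y − 40 = 0 → O_y = 40.00 kN.
ΣM about O: M_O − 40·5.1 = 0 → M_O = 204.0 kN·m.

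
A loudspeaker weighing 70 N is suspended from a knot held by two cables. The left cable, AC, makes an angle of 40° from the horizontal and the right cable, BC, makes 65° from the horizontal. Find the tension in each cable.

ΣF_x = 0: −T_AC·cos40° + T_BC·cos65° = 0 → T_BC = 1.81262·T_AC.
ΣF_y = 0: T_AC·sin40° + T_BC·sin65° = 70.
Substitute: T_AC·(0.642788 + 1.81262·0.906308) = 70 → T_AC = 30.6268 ≈ 30.63 N.
Then T_BC = 1.81262 × 30.6268 = 55.51 N.

T_AC = 30.63 N, T_BC = 55.51 N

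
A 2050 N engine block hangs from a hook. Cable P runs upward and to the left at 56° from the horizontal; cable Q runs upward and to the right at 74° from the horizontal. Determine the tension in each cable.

T_P = 737.6 N, T_Q = 1496 N

ΣF_x = 0: −T_P·cos56° + T_Q·cos74° = 0 → T_Q = 2.02873·T_P.
ΣF_y = 0: T_P·sin56° + T_Q·sin74° = 2050.
Substitute: T_P·(0.829038 + 2.02873·0.961262) = 2050 → T_P = 737.628 ≈ 737.6 N.
Then T_Q = 2.02873 × 737.628 = 1496 N.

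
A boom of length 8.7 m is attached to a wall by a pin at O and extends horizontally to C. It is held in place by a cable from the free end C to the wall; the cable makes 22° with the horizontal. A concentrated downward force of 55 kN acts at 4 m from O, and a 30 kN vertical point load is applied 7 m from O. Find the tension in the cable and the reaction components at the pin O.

T = 131.9 kN, O_x = 122.3 kN, O_y = 35.57 kN

ΣM about O: T·sin22°·8.7 − 55·4 − 30·7 = 0 → T = 430/(8.7·0.374607) = 131.939 ≈ 131.9 kN.
ΣF_x = 0: O_x − T·cos22° = 0 → O_x = 131.939 × 0.927184 = 122.3 kN.
ΣF_y = 0: O_y + T·sin22° − 55 − 30 = 0 → O_y = 85 − 131.939 × 0.374607 = 35.57 kN.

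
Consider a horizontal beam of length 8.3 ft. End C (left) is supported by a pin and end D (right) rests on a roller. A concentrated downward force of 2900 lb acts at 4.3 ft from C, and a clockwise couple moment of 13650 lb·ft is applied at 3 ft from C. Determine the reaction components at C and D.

ΣM about C: D_y·8.3 − 2900·4.3 − 13650 = 0 → D_y = 26120/8.3 = 3146.99 ≈ 3147 lb.
ΣF_y = 0: C_y + 3146.99 − 2900 = 0 → C_y = -247.0 lb.
ΣF_x = 0: no horizontal applied forces, so C_x = 0.

C_x = 0, C_y = -247.0 lb, D_y = 3147 lb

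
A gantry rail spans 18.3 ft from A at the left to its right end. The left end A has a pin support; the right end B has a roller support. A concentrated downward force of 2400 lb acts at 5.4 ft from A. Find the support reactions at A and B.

ΣM about A: B_y·18.3 − 2400·5.4 = 0 → B_y = 12960/18.3 = 708.197 ≈ 708.2 lb.
ΣF_y = 0: A_y + 708.197 − 2400 = 0 → A_y = 1692 lb.
ΣF_x = 0: no horizontal applied forces, so A_x = 0.

A_x = 0, A_y = 1692 lb, B_y = 708.2 lb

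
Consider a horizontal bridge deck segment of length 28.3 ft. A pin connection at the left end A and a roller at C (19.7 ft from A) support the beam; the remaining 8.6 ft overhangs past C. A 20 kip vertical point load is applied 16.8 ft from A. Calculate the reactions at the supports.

A_x = 0, A_y = 2.944 kip, C_y = 17.06 kip

Moments about A: C_y·19.7 − 20·16.8 = 0 → C_y = 336/19.7 = 17.0558 ≈ 17.06 kip.
ΣF_y = 0: A_y + 17.0558 − 20 = 0 → A_y = 2.944 kip.
ΣF_x = 0: no horizontal applied forces, so A_x = 0.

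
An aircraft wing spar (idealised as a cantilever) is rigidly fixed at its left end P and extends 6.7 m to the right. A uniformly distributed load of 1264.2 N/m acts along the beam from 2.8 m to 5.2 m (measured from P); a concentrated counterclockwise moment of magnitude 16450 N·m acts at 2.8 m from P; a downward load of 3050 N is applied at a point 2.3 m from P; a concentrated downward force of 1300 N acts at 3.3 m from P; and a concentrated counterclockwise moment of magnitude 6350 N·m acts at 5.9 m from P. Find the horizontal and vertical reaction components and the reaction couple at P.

P_x = 0, P_y = 7384 N, M_P = 641.3 N·m

Resultant of the distributed load: 1264.2 × 2.4 = 3034.08 N at 4 m from P.
ΣF_x = 0: P_x = 0.
ΣF_y = 0: P_y − 1264.2·2.4 − 3050 − 1300 = 0 → P_y = 7384 N.
ΣM about P: M_P − (1264.2·2.4)·4 + 16450 − 3050·2.3 − 1300·3.3 + 6350 = 0 → M_P = 641.3 N·m.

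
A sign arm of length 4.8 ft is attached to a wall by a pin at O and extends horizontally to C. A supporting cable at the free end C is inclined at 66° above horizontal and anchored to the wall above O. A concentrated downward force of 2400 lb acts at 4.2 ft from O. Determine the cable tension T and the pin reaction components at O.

ΣM about O: T·sin66°·4.8 − 2400·4.2 = 0 → T = 10080/(4.8·0.913545) = 2298.74 ≈ 2299 lb.
ΣF_x = 0: O_x − T·cos66° = 0 → O_x = 2298.74 × 0.406737 = 935.0 lb.
ΣF_y = 0: O_y + T·sin66° − 2400 = 0 → O_y = 2400 − 2298.74 × 0.913545 = 300.0 lb.

T = 2299 lb, O_x = 935.0 lb, O_y = 300.0 lb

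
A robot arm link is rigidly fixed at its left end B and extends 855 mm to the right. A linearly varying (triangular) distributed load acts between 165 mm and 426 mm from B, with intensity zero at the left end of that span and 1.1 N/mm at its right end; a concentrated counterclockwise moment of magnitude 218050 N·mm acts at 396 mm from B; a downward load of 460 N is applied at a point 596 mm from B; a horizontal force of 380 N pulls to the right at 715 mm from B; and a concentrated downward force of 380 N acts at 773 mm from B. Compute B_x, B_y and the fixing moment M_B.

B_x = -380.0 N, B_y = 983.5 N, M_B = 398500 N·mm

Resultant of the triangular load: ½ × 1.1 × 261 = 143.55 N, acting at 339 mm from B (one-third of the span from the peak).
ΣF_x = 0: B_x + 380 = 0 → B_x = -380.0 N.
ΣF_y = 0: B_y − ½·1.1·261 − 460 − 380 = 0 → B_y = 983.5 N.
ΣM about B: M_B − (½·1.1·261)·339 + 218050 − 460·596 − 380·773 = 0 → M_B = 398500 N·mm.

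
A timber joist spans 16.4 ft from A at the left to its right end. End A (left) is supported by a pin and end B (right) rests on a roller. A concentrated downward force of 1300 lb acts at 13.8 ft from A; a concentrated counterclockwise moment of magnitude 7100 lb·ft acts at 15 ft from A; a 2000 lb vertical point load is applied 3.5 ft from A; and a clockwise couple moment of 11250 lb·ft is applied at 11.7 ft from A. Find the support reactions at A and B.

A_x = 0, A_y = 1526 lb, B_y = 1774 lb

Taking moments about A: B_y·16.4 − 1300·13.8 + 7100 − 2000·3.5 − 11250 = 0 → B_y = 29090/16.4 = 1773.78 ≈ 1774 lb.
ΣF_y = 0: A_y + 1773.78 − 1300 − 2000 = 0 → A_y = 1526 lb.
ΣF_x = 0: no horizontal applied forces, so A_x = 0.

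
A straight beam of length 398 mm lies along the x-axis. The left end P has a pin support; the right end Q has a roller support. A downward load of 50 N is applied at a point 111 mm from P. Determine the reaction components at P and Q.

P_x = 0, P_y = 36.06 N, Q_y = 13.94 N

Moments about P: Q_y·398 − 50·111 = 0 → Q_y = 5550/398 = 13.9447 ≈ 13.94 N.
ΣF_y = 0: P_y + 13.9447 − 50 = 0 → P_y = 36.06 N.
ΣF_x = 0: no horizontal applied forces, so P_x = 0.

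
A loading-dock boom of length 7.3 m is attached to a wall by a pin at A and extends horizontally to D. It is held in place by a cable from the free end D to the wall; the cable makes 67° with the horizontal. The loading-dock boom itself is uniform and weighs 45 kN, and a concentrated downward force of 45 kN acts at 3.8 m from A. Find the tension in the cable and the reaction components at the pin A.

T = 49.89 kN, A_x = 19.49 kN, A_y = 44.08 kN

ΣM about A: T·sin67°·7.3 − 45·3.65 − 45·3.8 = 0 → T = 335.25/(7.3·0.920505) = 49.8907 ≈ 49.89 kN.
ΣF_x = 0: A_x − T·cos67° = 0 → A_x = 49.8907 × 0.390731 = 19.49 kN.
ΣF_y = 0: A_y + T·sin67° − 45 − 45 = 0 → A_y = 90 − 49.8907 × 0.920505 = 44.08 kN.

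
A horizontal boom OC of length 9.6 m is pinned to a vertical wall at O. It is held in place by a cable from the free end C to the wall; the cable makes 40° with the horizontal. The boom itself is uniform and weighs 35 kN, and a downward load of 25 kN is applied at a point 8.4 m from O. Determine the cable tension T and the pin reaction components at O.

ΣM about O: T·sin40°·9.6 − 35·4.8 − 25·8.4 = 0 → T = 378/(9.6·0.642788) = 61.2566 ≈ 61.26 kN.
ΣF_x = 0: O_x − T·cos40° = 0 → O_x = 61.2566 × 0.766044 = 46.93 kN.
ΣF_y = 0: O_y + T·sin40° − 35 − 25 = 0 → O_y = 60 − 61.2566 × 0.642788 = 20.62 kN.

T = 61.26 kN, O_x = 46.93 kN, O_y = 20.62 kN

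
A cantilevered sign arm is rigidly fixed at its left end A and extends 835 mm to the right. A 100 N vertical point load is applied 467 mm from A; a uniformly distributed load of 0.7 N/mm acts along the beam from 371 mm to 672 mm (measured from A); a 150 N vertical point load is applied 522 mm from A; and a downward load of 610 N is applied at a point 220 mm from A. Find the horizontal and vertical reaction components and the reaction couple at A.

A_x = 0, A_y = 1071 N, M_A = 369100 N·mm

Resultant of the distributed load: 0.7 × 301 = 210.7 N at 521.5 mm from A.
ΣF_x = 0: A_x = 0.
ΣF_y = 0: A_y − 100 − 0.7·301 − 150 − 610 = 0 → A_y = 1071 N.
ΣM about A: M_A − 100·467 − (0.7·301)·521.5 − 150·522 − 610·220 = 0 → M_A = 369100 N·mm.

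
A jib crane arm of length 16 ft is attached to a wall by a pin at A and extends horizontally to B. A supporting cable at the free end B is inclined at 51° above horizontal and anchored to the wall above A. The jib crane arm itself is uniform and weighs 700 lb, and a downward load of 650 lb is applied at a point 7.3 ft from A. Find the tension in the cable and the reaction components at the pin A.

ΣM about A: T·sin51°·16 − 700·8 − 650·7.3 = 0 → T = 10345/(16·0.777146) = 831.97 ≈ 832.0 lb.
ΣF_x = 0: A_x − T·cos51° = 0 → A_x = 831.97 × 0.62932 = 523.6 lb.
ΣF_y = 0: A_y + T·sin51° − 700 − 650 = 0 → A_y = 1350 − 831.97 × 0.777146 = 703.4 lb.

T = 832.0 lb, A_x = 523.6 lb, A_y = 703.4 lb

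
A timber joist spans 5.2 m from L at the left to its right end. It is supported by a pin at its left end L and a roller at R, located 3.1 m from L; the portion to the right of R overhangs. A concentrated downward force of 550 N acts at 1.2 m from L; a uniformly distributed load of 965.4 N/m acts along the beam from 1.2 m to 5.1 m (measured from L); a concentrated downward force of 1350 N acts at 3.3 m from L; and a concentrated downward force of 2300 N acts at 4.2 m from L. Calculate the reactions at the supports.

L_x = 0, L_y = -626.9 N, R_y = 8592 N

Resultant of the distributed load: 965.4 × 3.9 = 3765.06 N at 3.15 m from L.
ΣM about L: R_y·3.1 − 550·1.2 − (965.4·3.9)·3.15 − 1350·3.3 − 2300·4.2 = 0 → R_y = 26634.939/3.1 = 8591.92 ≈ 8592 N.
ΣF_y = 0: L_y + 8591.92 − 550 − 965.4·3.9 − 1350 − 2300 = 0 → L_y = -626.9 N.
ΣF_x = 0: no horizontal applied forces, so L_x = 0.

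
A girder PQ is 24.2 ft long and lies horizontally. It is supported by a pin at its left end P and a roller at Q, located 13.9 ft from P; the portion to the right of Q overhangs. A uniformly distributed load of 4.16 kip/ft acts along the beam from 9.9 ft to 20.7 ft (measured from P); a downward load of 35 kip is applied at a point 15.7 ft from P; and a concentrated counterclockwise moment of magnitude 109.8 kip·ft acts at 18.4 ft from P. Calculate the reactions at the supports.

Resultant of the distributed load: 4.16 × 10.8 = 44.928 kip at 15.3 ft from P.
Moments about P: Q_y·13.9 − (4.16·10.8)·15.3 − 35·15.7 + 109.8 = 0 → Q_y = 1127.0984/13.9 = 81.0862 ≈ 81.09 kip.
ΣF_y = 0: P_y + 81.0862 − 4.16·10.8 − 35 = 0 → P_y = -1.158 kip.
ΣF_x = 0: no horizontal applied forces, so P_x = 0.

P_x = 0, P_y = -1.158 kip, Q_y = 81.09 kip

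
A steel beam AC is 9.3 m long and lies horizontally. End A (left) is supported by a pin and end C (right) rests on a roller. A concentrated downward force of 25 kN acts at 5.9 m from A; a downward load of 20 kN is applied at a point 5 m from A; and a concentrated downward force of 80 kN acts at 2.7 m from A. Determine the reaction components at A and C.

ΣM about A: C_y·9.3 − 25·5.9 − 20·5 − 80·2.7 = 0 → C_y = 463.5/9.3 = 49.8387 ≈ 49.84 kN.
ΣF_y = 0: A_y + 49.8387 − 25 − 20 − 80 = 0 → A_y = 75.16 kN.
ΣF_x = 0: no horizontal applied forces, so A_x = 0.

A_x = 0, A_y = 75.16 kN, C_y = 49.84 kN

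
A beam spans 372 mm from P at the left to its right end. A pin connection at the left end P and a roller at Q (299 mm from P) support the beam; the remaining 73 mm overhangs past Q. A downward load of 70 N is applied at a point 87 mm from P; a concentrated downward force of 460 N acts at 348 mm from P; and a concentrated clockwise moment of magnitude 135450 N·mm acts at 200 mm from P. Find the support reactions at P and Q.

P_x = 0, P_y = -478.8 N, Q_y = 1009 N

ΣM about P: Q_y·299 − 70·87 − 460·348 − 135450 = 0 → Q_y = 301620/299 = 1008.76 ≈ 1009 N.
ΣF_y = 0: P_y + 1008.76 − 70 − 460 = 0 → P_y = -478.8 N.
ΣF_x = 0: no horizontal applied forces, so P_x = 0.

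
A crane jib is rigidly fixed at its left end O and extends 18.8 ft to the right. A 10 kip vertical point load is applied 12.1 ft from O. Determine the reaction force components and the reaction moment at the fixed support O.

ΣF_x = 0: O_x = 0.
ΣF_y = 0: O_y − 10 = 0 → O_y = 10.00 kip.
ΣM about O: M_O − 10·12.1 = 0 → M_O = 121.0 kip·ft.

O_x = 0, O_y = 10.00 kip, M_O = 121.0 kip·ft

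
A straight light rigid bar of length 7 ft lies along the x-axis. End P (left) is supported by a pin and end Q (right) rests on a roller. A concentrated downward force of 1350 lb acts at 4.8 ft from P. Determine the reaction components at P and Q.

P_x = 0, P_y = 424.3 lb, Q_y = 925.7 lb

Moments about P: Q_y·7 − 1350·4.8 = 0 → Q_y = 6480/7 = 925.714 ≈ 925.7 lb.
ΣF_y = 0: P_y + 925.714 − 1350 = 0 → P_y = 424.3 lb.
ΣF_x = 0: no horizontal applied forces, so P_x = 0.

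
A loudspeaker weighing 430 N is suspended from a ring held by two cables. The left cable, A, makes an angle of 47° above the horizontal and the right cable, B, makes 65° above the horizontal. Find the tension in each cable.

ΣF_x = 0: −T_A·cos47° + T_B·cos65° = 0 → T_B = 1.61375·T_A.
ΣF_y = 0: T_A·sin47° + T_B·sin65° = 430.
Substitute: T_A·(0.731354 + 1.61375·0.906308) = 430 → T_A = 195.997 ≈ 196.0 N.
Then T_B = 1.61375 × 195.997 = 316.3 N.

T_A = 196.0 N, T_B = 316.3 N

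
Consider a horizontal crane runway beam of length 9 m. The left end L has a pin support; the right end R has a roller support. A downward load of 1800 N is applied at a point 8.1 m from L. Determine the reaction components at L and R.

L_x = 0, L_y = 180.0 N, R_y = 1620 N

ΣM about L: R_y·9 − 1800·8.1 = 0 → R_y = 14580/9 = 1620 N.
ΣF_y = 0: L_y + 1620 − 1800 = 0 → L_y = 180.0 N.
ΣF_x = 0: no horizontal applied forces, so L_x = 0.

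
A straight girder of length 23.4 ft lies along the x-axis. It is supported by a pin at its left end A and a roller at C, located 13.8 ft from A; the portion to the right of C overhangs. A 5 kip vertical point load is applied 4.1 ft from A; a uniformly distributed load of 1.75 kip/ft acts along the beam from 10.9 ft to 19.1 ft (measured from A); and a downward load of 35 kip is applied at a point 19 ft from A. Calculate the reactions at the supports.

Resultant of the distributed load: 1.75 × 8.2 = 14.35 kip at 15 ft from A.
Moments about A: C_y·13.8 − 5·4.1 − (1.75·8.2)·15 − 35·19 = 0 → C_y = 900.75/13.8 = 65.2717 ≈ 65.27 kip.
ΣF_y = 0: A_y + 65.2717 − 5 − 1.75·8.2 − 35 = 0 → A_y = -10.92 kip.
ΣF_x = 0: no horizontal applied forces, so A_x = 0.

A_x = 0, A_y = -10.92 kip, C_y = 65.27 kip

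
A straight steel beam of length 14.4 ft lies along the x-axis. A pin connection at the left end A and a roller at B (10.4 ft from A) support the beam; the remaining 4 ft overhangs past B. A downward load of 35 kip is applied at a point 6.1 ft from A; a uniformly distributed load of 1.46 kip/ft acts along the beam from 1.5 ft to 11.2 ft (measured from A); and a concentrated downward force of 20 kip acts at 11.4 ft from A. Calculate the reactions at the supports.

A_x = 0, A_y = 18.06 kip, B_y = 51.10 kip

Resultant of the distributed load: 1.46 × 9.7 = 14.162 kip at 6.35 ft from A.
ΣM about A: B_y·10.4 − 35·6.1 − (1.46·9.7)·6.35 − 20·11.4 = 0 → B_y = 531.4287/10.4 = 51.0989 ≈ 51.10 kip.
ΣF_y = 0: A_y + 51.0989 − 35 − 1.46·9.7 − 20 = 0 → A_y = 18.06 kip.
ΣF_x = 0: no horizontal applied forces, so A_x = 0.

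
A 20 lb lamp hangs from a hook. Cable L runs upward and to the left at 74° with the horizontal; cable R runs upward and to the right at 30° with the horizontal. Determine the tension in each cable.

ΣF_x = 0: −T_L·cos74° + T_R·cos30° = 0 → T_R = 0.318279·T_L.
ΣF_y = 0: T_L·sin74° + T_R·sin30° = 20.
Substitute: T_L·(0.961262 + 0.318279·0.5) = 20 → T_L = 17.8507 ≈ 17.85 lb.
Then T_R = 0.318279 × 17.8507 = 5.682 lb.

T_L = 17.85 lb, T_R = 5.682 lb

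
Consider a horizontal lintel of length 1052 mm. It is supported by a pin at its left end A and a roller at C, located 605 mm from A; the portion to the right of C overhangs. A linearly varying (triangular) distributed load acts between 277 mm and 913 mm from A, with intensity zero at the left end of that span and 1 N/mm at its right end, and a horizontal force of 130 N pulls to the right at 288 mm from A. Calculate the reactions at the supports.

A_x = -130.0 N, A_y = -50.46 N, C_y = 368.5 N

Resultant of the triangular load: ½ × 1 × 636 = 318 N, acting at 701 mm from A (one-third of the span from the peak).
Moments about A: C_y·605 − (½·1·636)·701 = 0 → C_y = 222918/605 = 368.46 ≈ 368.5 N.
ΣF_y = 0: A_y + 368.46 − ½·1·636 = 0 → A_y = -50.46 N.
ΣF_x = 0: A_x + 130 = 0 → A_x = -130.0 N.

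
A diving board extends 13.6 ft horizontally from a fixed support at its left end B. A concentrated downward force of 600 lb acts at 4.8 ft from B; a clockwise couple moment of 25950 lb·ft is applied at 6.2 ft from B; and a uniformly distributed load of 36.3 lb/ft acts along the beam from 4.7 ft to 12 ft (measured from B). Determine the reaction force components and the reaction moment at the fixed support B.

B_x = 0, B_y = 865.0 lb, M_B = 31040 lb·ft

Resultant of the distributed load: 36.3 × 7.3 = 264.99 lb at 8.35 ft from B.
ΣF_x = 0: B_x = 0.
ΣF_y = 0: B_y − 600 − 36.3·7.3 = 0 → B_y = 865.0 lb.
ΣM about B: M_B − 600·4.8 − 25950 − (36.3·7.3)·8.35 = 0 → M_B = 31040 lb·ft.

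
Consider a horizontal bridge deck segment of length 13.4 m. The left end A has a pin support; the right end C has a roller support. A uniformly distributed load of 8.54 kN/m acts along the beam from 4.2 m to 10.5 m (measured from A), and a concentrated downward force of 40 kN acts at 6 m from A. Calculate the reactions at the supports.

Resultant of the distributed load: 8.54 × 6.3 = 53.802 kN at 7.35 m from A.
Moments about A: C_y·13.4 − (8.54·6.3)·7.35 − 40·6 = 0 → C_y = 635.4447/13.4 = 47.4212 ≈ 47.42 kN.
ΣF_y = 0: A_y + 47.4212 − 8.54·6.3 − 40 = 0 → A_y = 46.38 kN.
ΣF_x = 0: no horizontal applied forces, so A_x = 0.

A_x = 0, A_y = 46.38 kN, C_y = 47.42 kN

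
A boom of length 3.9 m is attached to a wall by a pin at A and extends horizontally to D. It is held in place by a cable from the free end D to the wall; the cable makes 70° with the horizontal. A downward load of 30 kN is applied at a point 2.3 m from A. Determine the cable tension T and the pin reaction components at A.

ΣM about A: T·sin70°·3.9 − 30·2.3 = 0 → T = 69/(3.9·0.939693) = 18.8278 ≈ 18.83 kN.
ΣF_x = 0: A_x − T·cos70° = 0 → A_x = 18.8278 × 0.34202 = 6.439 kN.
ΣF_y = 0: A_y + T·sin70° − 30 = 0 → A_y = 30 − 18.8278 × 0.939693 = 12.31 kN.

T = 18.83 kN, A_x = 6.439 kN, A_y = 12.31 kN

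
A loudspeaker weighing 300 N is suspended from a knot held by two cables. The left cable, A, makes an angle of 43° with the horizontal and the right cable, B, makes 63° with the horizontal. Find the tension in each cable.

ΣF_x = 0: −T_A·cos43° + T_B·cos63° = 0 → T_B = 1.61094·T_A.
ΣF_y = 0: T_A·sin43° + T_B·sin63° = 300.
Substitute: T_A·(0.681998 + 1.61094·0.891007) = 300 → T_A = 141.686 ≈ 141.7 N.
Then T_B = 1.61094 × 141.686 = 228.2 N.

T_A = 141.7 N, T_B = 228.2 N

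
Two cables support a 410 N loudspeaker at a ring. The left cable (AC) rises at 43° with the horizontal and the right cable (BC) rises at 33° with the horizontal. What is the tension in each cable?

T_AC = 354.4 N, T_BC = 309.0 N

ΣF_x = 0: −T_AC·cos43° + T_BC·cos33° = 0 → T_BC = 0.872039·T_AC.
ΣF_y = 0: T_AC·sin43° + T_BC·sin33° = 410.
Substitute: T_AC·(0.681998 + 0.872039·0.544639) = 410 → T_AC = 354.382 ≈ 354.4 N.
Then T_BC = 0.872039 × 354.382 = 309.0 N.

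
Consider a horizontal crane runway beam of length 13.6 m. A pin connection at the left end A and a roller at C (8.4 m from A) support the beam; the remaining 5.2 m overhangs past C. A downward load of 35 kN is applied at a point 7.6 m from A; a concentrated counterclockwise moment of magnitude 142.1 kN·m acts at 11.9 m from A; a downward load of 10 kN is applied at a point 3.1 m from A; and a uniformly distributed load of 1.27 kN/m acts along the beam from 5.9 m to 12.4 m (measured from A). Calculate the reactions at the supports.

Resultant of the distributed load: 1.27 × 6.5 = 8.255 kN at 9.15 m from A.
Taking moments about A: C_y·8.4 − 35·7.6 + 142.1 − 10·3.1 − (1.27·6.5)·9.15 = 0 → C_y = 230.43325/8.4 = 27.4325 ≈ 27.43 kN.
ΣF_y = 0: A_y + 27.4325 − 35 − 10 − 1.27·6.5 = 0 → A_y = 25.82 kN.
ΣF_x = 0: no horizontal applied forces, so A_x = 0.

A_x = 0, A_y = 25.82 kN, C_y = 27.43 kN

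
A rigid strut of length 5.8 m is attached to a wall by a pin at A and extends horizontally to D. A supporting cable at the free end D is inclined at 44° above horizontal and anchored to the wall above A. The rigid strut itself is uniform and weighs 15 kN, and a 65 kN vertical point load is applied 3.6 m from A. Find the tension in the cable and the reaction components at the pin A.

T = 68.88 kN, A_x = 49.54 kN, A_y = 32.16 kN

ΣM about A: T·sin44°·5.8 − 15·2.9 − 65·3.6 = 0 → T = 277.5/(5.8·0.694658) = 68.8754 ≈ 68.88 kN.
ΣF_x = 0: A_x − T·cos44° = 0 → A_x = 68.8754 × 0.71934 = 49.54 kN.
ΣF_y = 0: A_y + T·sin44° − 15 − 65 = 0 → A_y = 80 − 68.8754 × 0.694658 = 32.16 kN.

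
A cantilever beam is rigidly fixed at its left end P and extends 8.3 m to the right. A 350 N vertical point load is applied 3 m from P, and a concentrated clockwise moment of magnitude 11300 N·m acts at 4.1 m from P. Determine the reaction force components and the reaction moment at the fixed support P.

P_x = 0, P_y = 350.0 N, M_P = 12350 N·m

ΣF_x = 0: P_x = 0.
ΣF_y = 0: P_y − 350 = 0 → P_y = 350.0 N.
ΣM about P: M_P − 350·3 − 11300 = 0 → M_P = 12350 N·m.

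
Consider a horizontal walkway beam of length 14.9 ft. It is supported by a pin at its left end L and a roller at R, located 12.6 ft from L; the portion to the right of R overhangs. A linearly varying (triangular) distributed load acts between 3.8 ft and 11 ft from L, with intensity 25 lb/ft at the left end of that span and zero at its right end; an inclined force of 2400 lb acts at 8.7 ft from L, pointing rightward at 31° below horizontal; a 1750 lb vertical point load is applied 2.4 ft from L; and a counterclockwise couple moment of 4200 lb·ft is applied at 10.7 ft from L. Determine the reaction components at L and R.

Resultant of the triangular load: ½ × 25 × 7.2 = 90 lb, acting at 6.2 ft from L (one-third of the span from the peak).
Moments about L: R_y·12.6 − (½·25·7.2)·6.2 − 2400·sin31°·8.7 − 1750·2.4 + 4200 = 0 → R_y = 11312/12.6 = 897.778 ≈ 897.8 lb.
ΣF_y = 0: L_y + 897.778 − ½·25·7.2 − 2400·sin31° − 1750 = 0 → L_y = 2178 lb.
ΣF_x = 0: L_x + 2400·cos31° = 0 → L_x = -2057 lb.

L_x = -2057 lb, L_y = 2178 lb, R_y = 897.8 lb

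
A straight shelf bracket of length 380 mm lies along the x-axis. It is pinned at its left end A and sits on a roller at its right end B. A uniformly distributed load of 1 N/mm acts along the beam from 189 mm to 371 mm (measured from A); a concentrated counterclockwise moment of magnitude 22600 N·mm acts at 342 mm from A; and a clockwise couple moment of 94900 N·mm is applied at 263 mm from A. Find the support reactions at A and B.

A_x = 0, A_y = -142.4 N, B_y = 324.4 N

Resultant of the distributed load: 1 × 182 = 182 N at 280 mm from A.
Moments about A: B_y·380 − (1·182)·280 + 22600 − 94900 = 0 → B_y = 123260/380 = 324.368 ≈ 324.4 N.
ΣF_y = 0: A_y + 324.368 − 1·182 = 0 → A_y = -142.4 N.
ΣF_x = 0: no horizontal applied forces, so A_x = 0.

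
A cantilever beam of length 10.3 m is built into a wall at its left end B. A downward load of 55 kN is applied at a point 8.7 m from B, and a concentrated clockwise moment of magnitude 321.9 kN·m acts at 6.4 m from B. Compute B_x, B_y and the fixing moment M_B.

ΣF_x = 0: B_x = 0.
ΣF_y = 0: B_y − 55 = 0 → B_y = 55.00 kN.
ΣM about B: M_B − 55·8.7 − 321.9 = 0 → M_B = 800.4 kN·m.

B_x = 0, B_y = 55.00 kN, M_B = 800.4 kN·m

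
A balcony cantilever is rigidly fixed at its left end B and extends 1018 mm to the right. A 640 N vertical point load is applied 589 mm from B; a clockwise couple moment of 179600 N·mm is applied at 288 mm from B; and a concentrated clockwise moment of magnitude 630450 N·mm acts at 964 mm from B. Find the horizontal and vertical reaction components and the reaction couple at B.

ΣF_x = 0: B_x = 0.
ΣF_y = 0: B_y − 640 = 0 → B_y = 640.0 N.
ΣM about B: M_B − 640·589 − 179600 − 630450 = 0 → M_B = 1187000 N·mm.

B_x = 0, B_y = 640.0 N, M_B = 1187000 N·mm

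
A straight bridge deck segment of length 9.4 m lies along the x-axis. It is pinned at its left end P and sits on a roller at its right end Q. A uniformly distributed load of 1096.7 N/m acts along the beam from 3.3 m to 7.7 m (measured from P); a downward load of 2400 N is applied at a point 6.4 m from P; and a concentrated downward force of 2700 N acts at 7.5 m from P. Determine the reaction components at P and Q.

P_x = 0, P_y = 3314 N, Q_y = 6612 N

Resultant of the distributed load: 1096.7 × 4.4 = 4825.48 N at 5.5 m from P.
Moments about P: Q_y·9.4 − (1096.7·4.4)·5.5 − 2400·6.4 − 2700·7.5 = 0 → Q_y = 62150.14/9.4 = 6611.72 ≈ 6612 N.
ΣF_y = 0: P_y + 6611.72 − 1096.7·4.4 − 2400 − 2700 = 0 → P_y = 3314 N.
ΣF_x = 0: no horizontal applied forces, so P_x = 0.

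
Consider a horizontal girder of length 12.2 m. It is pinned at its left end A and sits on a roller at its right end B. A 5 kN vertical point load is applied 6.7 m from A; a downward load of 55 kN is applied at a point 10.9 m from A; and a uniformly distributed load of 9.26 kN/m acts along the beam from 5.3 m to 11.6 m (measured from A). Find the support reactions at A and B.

Resultant of the distributed load: 9.26 × 6.3 = 58.338 kN at 8.45 m from A.
ΣM about A: B_y·12.2 − 5·6.7 − 55·10.9 − (9.26·6.3)·8.45 = 0 → B_y = 1125.9561/12.2 = 92.2915 ≈ 92.29 kN.
ΣF_y = 0: A_y + 92.2915 − 5 − 55 − 9.26·6.3 = 0 → A_y = 26.05 kN.
ΣF_x = 0: no horizontal applied forces, so A_x = 0.

A_x = 0, A_y = 26.05 kN, B_y = 92.29 kN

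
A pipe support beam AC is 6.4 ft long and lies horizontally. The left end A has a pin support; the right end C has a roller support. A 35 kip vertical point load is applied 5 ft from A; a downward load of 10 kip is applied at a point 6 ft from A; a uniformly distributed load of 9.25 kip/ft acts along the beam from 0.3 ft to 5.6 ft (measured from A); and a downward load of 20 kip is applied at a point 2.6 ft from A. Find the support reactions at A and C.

Resultant of the distributed load: 9.25 × 5.3 = 49.025 kip at 2.95 ft from A.
Moments about A: C_y·6.4 − 35·5 − 10·6 − (9.25·5.3)·2.95 − 20·2.6 = 0 → C_y = 431.62375/6.4 = 67.4412 ≈ 67.44 kip.
ΣF_y = 0: A_y + 67.4412 − 35 − 10 − 9.25·5.3 − 20 = 0 → A_y = 46.58 kip.
ΣF_x = 0: no horizontal applied forces, so A_x = 0.

A_x = 0, A_y = 46.58 kip, C_y = 67.44 kip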